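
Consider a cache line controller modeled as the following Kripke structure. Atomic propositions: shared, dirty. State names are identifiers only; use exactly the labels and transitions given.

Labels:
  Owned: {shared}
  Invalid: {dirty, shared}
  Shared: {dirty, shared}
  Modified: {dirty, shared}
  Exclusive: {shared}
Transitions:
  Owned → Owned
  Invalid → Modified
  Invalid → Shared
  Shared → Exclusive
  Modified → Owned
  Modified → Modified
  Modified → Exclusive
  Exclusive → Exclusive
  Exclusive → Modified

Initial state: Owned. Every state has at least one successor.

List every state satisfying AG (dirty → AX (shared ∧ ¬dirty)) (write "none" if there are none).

{Owned}

States satisfying dirty → AX (shared ∧ ¬dirty): {Owned, Shared, Exclusive}.
States satisfying AG (dirty → AX (shared ∧ ¬dirty)): {Owned}.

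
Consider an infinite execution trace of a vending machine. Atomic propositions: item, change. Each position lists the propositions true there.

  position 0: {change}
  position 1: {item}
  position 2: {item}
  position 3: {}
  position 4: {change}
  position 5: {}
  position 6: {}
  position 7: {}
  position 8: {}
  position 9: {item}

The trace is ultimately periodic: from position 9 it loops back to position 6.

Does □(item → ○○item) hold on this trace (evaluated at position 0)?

No

item → ○○item must hold at every position from 0 onward. It fails at position 1, so □(item → ○○item) is false.
Positions where item holds: 1, 2, 9.
Check ○○item at each: 1→fails, 2→fails, 9→fails.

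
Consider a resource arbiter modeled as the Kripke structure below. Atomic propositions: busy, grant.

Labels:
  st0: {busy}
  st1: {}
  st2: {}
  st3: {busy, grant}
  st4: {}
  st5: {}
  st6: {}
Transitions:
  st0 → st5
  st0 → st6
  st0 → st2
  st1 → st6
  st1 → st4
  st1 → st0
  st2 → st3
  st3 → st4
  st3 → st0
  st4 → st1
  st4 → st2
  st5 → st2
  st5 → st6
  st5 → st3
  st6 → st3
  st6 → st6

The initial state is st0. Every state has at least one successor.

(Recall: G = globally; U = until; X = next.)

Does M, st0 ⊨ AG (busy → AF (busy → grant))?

Holds

States satisfying busy → AF (busy → grant): {st0, st1, st2, st3, st4, st5, st6}.
States satisfying AG (busy → AF (busy → grant)): {st0, st1, st2, st3, st4, st5, st6}.
Every state reachable from st0 satisfies busy → AF (busy → grant).
st0 ∈ Sat(AG (busy → AF (busy → grant))).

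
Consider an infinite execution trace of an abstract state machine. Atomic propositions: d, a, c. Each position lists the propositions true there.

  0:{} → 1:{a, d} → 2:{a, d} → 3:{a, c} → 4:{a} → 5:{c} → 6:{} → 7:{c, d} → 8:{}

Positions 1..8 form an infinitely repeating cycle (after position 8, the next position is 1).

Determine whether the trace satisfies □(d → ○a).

No

d → ○a must hold at every position from 0 onward. It fails at position 7, so □(d → ○a) is false.
Positions where d holds: 1, 2, 7.
Check ○a at each: 1→ok, 2→ok, 7→fails.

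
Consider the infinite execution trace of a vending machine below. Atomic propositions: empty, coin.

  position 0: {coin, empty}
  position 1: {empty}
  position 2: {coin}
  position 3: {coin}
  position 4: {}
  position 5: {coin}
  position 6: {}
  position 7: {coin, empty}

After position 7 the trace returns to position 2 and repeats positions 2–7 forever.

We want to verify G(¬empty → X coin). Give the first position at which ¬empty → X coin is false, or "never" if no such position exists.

3

Check ¬empty → X coin at each position in order: 0 ✓, 1 ✓, 2 ✓.
At position 3 the labels are {coin} and the next position 4 has {}, so ¬empty → X coin is false there. This is the first violation.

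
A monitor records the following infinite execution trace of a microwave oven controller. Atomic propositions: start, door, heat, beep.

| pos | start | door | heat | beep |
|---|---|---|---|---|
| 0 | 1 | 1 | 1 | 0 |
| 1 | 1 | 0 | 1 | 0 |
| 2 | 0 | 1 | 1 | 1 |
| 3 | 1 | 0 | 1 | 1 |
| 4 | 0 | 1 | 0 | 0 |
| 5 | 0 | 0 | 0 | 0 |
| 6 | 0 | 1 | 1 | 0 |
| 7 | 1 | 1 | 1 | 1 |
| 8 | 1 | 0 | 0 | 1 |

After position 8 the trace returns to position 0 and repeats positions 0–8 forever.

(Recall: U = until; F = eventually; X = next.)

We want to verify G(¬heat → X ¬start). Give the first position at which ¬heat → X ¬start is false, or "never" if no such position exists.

Check ¬heat → X ¬start at each position in order: 0 ✓, 1 ✓, 2 ✓, 3 ✓, 4 ✓, 5 ✓, 6 ✓, 7 ✓.
At position 8 the labels are {beep, start} and the next position 0 has {door, heat, start}, so ¬heat → X ¬start is false there. This is the first violation.

8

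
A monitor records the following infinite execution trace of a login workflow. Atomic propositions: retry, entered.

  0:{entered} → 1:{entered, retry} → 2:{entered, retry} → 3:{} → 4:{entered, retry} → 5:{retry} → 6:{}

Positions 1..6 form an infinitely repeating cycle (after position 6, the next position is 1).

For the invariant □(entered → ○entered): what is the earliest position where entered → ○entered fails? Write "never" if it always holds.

Check entered → ○entered at each position in order: 0 ✓, 1 ✓.
At position 2 the labels are {entered, retry} and the next position 3 has {}, so entered → ○entered is false there. This is the first violation.

2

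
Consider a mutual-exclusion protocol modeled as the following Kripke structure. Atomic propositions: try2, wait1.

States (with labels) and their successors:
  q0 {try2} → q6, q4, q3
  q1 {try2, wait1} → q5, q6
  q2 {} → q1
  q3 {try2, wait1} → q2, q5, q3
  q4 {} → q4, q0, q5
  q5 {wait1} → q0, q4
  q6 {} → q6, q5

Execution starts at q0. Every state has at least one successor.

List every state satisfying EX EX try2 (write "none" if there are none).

States satisfying EX try2: {q0, q2, q3, q4, q5}.
States satisfying EX EX try2: {q0, q1, q3, q4, q5, q6}.

{q0, q1, q3, q4, q5, q6}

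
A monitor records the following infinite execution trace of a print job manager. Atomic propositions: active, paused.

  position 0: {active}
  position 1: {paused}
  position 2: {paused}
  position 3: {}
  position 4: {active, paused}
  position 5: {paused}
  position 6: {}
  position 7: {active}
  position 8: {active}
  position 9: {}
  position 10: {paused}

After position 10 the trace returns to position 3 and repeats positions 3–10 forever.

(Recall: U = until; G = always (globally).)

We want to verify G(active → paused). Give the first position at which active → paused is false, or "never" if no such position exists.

At position 0 the labels are {active}, so active → paused is false there. This is the first violation.

0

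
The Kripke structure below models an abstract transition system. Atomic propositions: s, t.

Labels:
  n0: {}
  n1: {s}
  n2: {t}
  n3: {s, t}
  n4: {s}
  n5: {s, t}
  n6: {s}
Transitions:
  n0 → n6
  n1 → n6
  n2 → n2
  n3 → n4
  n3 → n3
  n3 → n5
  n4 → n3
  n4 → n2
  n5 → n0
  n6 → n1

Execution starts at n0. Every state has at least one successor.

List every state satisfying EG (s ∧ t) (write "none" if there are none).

{n3}

States satisfying s ∧ t: {n3, n5}.
States satisfying EG (s ∧ t): {n3}.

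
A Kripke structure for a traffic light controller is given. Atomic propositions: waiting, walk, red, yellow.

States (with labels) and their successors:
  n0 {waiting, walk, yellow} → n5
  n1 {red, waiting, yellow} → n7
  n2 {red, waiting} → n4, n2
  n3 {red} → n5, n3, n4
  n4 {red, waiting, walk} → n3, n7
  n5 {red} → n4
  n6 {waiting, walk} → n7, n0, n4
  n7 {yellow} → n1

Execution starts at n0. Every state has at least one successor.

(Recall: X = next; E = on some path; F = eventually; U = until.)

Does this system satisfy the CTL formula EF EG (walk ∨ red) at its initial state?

States satisfying EG (walk ∨ red): {n0, n2, n3, n4, n5, n6}.
States satisfying EF EG (walk ∨ red): {n0, n2, n3, n4, n5, n6}.
Some path from n0 reaches a state where EG (walk ∨ red) holds.
n0 ∈ Sat(EF EG (walk ∨ red)).

Satisfied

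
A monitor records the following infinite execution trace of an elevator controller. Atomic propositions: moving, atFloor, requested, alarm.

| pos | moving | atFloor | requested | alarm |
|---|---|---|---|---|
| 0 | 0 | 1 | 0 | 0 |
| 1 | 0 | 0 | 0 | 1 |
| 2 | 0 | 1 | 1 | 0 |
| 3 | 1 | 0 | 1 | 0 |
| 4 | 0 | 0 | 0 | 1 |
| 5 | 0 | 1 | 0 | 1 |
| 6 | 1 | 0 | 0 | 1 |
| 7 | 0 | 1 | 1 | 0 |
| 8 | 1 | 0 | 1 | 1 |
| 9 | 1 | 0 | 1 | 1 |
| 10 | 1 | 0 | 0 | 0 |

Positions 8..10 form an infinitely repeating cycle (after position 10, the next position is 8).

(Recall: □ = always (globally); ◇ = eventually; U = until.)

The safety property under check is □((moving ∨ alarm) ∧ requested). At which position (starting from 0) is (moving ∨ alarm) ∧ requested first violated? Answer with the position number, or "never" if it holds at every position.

0

At position 0 the labels are {atFloor}, so (moving ∨ alarm) ∧ requested is false there. This is the first violation.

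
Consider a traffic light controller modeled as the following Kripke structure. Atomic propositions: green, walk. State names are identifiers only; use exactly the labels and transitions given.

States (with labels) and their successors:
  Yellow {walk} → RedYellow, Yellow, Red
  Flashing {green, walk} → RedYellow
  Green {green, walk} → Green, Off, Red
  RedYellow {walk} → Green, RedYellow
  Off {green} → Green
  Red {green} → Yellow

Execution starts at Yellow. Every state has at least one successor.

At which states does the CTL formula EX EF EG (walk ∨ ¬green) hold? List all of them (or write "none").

States satisfying EF EG (walk ∨ ¬green): {Yellow, Flashing, Green, RedYellow, Off, Red}.
States satisfying EX EF EG (walk ∨ ¬green): {Yellow, Flashing, Green, RedYellow, Off, Red}.

{Yellow, Flashing, Green, RedYellow, Off, Red}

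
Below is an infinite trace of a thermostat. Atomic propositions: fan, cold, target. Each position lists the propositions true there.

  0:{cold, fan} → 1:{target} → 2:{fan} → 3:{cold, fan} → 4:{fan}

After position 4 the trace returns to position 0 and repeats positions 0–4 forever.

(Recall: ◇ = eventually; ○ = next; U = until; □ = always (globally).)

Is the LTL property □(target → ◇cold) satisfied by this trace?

target → ◇cold holds at every position 0..4, and those are all positions ever visited, so □(target → ◇cold) holds.
Positions where target holds: 1.
Check ◇cold at each: 1→ok.

Satisfied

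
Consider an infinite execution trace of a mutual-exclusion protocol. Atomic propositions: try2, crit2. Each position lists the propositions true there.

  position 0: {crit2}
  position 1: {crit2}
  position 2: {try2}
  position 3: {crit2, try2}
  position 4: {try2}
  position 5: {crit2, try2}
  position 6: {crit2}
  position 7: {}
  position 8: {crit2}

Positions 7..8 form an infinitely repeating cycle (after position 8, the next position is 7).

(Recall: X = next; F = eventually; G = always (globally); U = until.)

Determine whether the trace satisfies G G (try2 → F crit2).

Holds

G (try2 → F crit2) holds at every position 0..8, and those are all positions ever visited, so G G (try2 → F crit2) holds.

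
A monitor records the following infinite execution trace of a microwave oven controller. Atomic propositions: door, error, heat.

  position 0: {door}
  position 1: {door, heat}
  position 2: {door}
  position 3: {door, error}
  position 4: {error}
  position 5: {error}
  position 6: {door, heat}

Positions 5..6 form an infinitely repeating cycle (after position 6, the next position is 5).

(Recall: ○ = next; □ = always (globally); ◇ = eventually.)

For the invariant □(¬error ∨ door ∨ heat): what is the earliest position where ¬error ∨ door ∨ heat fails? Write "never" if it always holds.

Check ¬error ∨ door ∨ heat at each position in order: 0 ✓, 1 ✓, 2 ✓, 3 ✓.
At position 4 the labels are {error}, so ¬error ∨ door ∨ heat is false there. This is the first violation.

4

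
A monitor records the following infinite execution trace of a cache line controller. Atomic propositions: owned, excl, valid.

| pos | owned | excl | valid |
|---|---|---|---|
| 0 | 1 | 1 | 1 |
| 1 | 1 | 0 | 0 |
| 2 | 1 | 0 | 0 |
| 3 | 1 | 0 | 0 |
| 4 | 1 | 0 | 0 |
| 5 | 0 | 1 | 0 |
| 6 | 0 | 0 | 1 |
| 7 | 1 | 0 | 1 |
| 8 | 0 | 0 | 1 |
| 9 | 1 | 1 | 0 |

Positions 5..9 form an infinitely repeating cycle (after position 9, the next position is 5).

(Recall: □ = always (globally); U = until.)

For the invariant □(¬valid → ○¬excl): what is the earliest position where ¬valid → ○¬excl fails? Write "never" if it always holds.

4

Check ¬valid → ○¬excl at each position in order: 0 ✓, 1 ✓, 2 ✓, 3 ✓.
At position 4 the labels are {owned} and the next position 5 has {excl}, so ¬valid → ○¬excl is false there. This is the first violation.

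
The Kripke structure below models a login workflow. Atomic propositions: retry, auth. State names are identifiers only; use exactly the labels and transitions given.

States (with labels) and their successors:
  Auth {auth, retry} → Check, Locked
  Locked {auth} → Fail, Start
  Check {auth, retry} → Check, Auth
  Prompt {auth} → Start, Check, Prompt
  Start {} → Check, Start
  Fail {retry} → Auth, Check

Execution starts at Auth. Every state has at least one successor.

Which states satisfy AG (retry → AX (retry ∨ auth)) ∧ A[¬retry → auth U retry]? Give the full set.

{Auth, Check, Fail}

States satisfying retry → AX (retry ∨ auth): {Auth, Locked, Check, Prompt, Start, Fail}.
States satisfying AG (retry → AX (retry ∨ auth)): {Auth, Locked, Check, Prompt, Start, Fail}.
States satisfying ¬retry → auth: {Auth, Locked, Check, Prompt, Fail}.
States satisfying retry: {Auth, Check, Fail}.
States satisfying A[¬retry → auth U retry]: {Auth, Check, Fail}.
States satisfying AG (retry → AX (retry ∨ auth)) ∧ A[¬retry → auth U retry]: {Auth, Check, Fail}.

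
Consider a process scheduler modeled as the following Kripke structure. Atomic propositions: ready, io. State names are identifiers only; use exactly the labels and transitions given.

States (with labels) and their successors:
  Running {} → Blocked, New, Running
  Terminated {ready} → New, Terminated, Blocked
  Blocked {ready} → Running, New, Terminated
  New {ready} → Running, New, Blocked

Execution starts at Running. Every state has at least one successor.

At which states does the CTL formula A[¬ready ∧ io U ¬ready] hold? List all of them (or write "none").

{Running}

States satisfying ¬ready ∧ io: ∅.
States satisfying ¬ready: {Running}.
States satisfying A[¬ready ∧ io U ¬ready]: {Running}.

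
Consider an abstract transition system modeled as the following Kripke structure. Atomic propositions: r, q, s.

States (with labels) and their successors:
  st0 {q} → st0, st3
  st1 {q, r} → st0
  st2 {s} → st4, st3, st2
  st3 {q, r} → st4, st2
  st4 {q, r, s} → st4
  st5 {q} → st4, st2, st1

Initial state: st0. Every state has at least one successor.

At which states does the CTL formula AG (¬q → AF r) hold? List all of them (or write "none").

{st4}

States satisfying ¬q → AF r: {st0, st1, st3, st4, st5}.
States satisfying AG (¬q → AF r): {st4}.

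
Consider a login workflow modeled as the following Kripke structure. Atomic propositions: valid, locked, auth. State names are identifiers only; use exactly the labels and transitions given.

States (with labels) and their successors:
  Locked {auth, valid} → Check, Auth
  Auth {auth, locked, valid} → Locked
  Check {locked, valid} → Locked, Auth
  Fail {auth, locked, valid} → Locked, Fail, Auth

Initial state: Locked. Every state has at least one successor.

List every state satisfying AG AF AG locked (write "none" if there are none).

none

States satisfying AF AG locked: ∅.
States satisfying AG AF AG locked: ∅.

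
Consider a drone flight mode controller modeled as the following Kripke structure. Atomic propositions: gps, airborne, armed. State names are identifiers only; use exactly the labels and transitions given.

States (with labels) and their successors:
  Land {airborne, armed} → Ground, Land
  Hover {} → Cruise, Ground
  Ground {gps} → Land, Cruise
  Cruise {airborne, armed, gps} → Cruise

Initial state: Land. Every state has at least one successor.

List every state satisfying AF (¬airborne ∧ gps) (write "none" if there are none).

States satisfying ¬airborne ∧ gps: {Ground}.
States satisfying AF (¬airborne ∧ gps): {Ground}.

{Ground}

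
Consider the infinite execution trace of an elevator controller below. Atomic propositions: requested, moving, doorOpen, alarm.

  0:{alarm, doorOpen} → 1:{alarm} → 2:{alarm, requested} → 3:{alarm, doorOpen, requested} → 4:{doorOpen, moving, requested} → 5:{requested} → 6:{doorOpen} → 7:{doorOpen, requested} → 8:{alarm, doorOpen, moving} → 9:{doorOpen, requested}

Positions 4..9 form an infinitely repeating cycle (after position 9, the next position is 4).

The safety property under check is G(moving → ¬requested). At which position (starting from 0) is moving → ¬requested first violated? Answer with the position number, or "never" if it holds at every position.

4

Check moving → ¬requested at each position in order: 0 ✓, 1 ✓, 2 ✓, 3 ✓.
At position 4 the labels are {doorOpen, moving, requested}, so moving → ¬requested is false there. This is the first violation.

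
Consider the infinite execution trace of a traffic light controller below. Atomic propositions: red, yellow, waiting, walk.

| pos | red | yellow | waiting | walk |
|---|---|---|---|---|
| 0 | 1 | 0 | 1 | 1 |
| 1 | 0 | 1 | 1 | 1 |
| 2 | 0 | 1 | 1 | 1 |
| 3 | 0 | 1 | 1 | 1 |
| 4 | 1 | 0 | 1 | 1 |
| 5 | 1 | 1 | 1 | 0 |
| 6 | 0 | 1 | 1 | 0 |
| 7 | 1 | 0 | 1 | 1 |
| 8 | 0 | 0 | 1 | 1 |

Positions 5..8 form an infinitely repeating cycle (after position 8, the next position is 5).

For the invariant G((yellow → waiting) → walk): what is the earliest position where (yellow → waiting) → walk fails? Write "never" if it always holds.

5

Check (yellow → waiting) → walk at each position in order: 0 ✓, 1 ✓, 2 ✓, 3 ✓, 4 ✓.
At position 5 the labels are {red, waiting, yellow}, so (yellow → waiting) → walk is false there. This is the first violation.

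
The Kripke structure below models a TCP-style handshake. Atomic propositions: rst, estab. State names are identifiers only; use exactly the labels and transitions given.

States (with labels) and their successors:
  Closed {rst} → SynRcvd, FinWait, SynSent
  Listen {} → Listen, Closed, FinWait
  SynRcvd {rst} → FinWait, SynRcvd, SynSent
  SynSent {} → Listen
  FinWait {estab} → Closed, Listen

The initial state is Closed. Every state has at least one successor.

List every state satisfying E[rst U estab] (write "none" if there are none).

{Closed, SynRcvd, FinWait}

States satisfying rst: {Closed, SynRcvd}.
States satisfying estab: {FinWait}.
States satisfying E[rst U estab]: {Closed, SynRcvd, FinWait}.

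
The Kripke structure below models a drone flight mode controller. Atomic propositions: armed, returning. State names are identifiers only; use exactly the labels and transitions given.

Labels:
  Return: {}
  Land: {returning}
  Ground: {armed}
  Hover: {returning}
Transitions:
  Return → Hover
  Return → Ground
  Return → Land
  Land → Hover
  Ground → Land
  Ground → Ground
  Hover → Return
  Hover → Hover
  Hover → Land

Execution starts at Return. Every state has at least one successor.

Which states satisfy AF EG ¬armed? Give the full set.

{Return, Land, Hover}

States satisfying EG ¬armed: {Return, Land, Hover}.
States satisfying AF EG ¬armed: {Return, Land, Hover}.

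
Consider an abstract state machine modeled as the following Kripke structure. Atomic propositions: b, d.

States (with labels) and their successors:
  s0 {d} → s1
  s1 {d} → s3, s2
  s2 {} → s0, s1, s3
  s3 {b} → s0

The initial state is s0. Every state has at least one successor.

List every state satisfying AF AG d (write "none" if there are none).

States satisfying AG d: ∅.
States satisfying AF AG d: ∅.

none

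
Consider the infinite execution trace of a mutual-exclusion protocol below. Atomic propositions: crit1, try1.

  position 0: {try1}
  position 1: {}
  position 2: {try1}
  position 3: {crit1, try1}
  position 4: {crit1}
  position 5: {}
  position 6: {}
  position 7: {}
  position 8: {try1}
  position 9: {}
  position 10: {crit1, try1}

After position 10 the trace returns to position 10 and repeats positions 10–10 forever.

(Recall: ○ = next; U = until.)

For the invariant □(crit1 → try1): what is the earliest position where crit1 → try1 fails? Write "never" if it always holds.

4

Check crit1 → try1 at each position in order: 0 ✓, 1 ✓, 2 ✓, 3 ✓.
At position 4 the labels are {crit1}, so crit1 → try1 is false there. This is the first violation.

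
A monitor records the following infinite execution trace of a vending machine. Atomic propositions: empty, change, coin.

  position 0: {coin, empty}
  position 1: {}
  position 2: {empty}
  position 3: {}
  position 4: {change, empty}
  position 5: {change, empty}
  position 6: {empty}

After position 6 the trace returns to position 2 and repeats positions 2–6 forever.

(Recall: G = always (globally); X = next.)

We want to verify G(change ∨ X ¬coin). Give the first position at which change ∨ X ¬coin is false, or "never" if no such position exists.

never

change ∨ X ¬coin holds at every position 0..6, and those are all the positions the trace ever visits, so the invariant G(change ∨ X ¬coin) is never violated.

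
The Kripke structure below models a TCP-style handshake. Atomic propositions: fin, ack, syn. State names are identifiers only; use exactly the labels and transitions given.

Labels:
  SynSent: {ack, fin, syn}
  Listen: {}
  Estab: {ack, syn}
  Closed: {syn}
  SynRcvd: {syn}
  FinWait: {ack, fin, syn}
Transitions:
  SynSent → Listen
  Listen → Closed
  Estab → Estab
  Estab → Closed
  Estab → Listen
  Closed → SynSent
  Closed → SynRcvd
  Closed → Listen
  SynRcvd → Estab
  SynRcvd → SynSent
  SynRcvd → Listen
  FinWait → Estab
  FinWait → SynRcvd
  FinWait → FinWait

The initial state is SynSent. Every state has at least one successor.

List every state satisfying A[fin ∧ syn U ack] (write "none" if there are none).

{SynSent, Estab, FinWait}

States satisfying fin ∧ syn: {SynSent, FinWait}.
States satisfying ack: {SynSent, Estab, FinWait}.
States satisfying A[fin ∧ syn U ack]: {SynSent, Estab, FinWait}.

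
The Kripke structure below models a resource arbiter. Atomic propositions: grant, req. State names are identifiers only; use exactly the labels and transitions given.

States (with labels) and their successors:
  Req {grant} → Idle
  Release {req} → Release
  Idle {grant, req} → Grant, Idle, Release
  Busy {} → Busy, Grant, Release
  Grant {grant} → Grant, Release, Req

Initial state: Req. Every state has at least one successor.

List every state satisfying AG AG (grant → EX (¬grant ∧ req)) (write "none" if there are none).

States satisfying AG (grant → EX (¬grant ∧ req)): {Release}.
States satisfying AG AG (grant → EX (¬grant ∧ req)): {Release}.

{Release}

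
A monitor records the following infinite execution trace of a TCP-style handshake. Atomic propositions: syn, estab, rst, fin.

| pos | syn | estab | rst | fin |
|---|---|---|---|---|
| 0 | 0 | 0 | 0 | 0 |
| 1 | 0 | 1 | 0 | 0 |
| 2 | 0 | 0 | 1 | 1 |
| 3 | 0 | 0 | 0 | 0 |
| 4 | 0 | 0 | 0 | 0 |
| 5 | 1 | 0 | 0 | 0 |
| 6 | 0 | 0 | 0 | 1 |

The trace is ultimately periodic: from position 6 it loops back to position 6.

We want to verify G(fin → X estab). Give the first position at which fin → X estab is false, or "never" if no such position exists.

Check fin → X estab at each position in order: 0 ✓, 1 ✓.
At position 2 the labels are {fin, rst} and the next position 3 has {}, so fin → X estab is false there. This is the first violation.

2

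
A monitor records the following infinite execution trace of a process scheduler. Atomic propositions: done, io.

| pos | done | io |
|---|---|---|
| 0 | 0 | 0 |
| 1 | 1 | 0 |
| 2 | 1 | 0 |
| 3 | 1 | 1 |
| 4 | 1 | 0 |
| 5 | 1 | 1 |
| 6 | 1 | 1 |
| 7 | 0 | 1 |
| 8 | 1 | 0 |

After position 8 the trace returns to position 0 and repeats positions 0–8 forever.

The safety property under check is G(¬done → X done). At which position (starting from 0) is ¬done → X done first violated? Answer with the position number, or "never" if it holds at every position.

¬done → X done holds at every position 0..8, and those are all the positions the trace ever visits, so the invariant G(¬done → X done) is never violated.

never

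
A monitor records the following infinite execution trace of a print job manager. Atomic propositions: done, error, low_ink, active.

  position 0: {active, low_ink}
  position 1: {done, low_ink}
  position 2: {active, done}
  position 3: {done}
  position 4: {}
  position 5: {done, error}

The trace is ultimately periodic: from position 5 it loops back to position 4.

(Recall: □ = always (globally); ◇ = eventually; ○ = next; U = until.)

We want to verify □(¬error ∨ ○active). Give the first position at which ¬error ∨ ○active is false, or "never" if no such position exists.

5

Check ¬error ∨ ○active at each position in order: 0 ✓, 1 ✓, 2 ✓, 3 ✓, 4 ✓.
At position 5 the labels are {done, error} and the next position 4 has {}, so ¬error ∨ ○active is false there. This is the first violation.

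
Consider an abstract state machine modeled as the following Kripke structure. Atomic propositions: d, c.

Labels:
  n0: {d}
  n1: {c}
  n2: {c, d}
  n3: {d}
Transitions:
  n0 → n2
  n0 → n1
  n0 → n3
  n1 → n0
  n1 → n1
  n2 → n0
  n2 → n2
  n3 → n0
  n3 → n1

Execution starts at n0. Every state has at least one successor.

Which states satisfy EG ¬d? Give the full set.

{n1}

States satisfying ¬d: {n1}.
States satisfying EG ¬d: {n1}.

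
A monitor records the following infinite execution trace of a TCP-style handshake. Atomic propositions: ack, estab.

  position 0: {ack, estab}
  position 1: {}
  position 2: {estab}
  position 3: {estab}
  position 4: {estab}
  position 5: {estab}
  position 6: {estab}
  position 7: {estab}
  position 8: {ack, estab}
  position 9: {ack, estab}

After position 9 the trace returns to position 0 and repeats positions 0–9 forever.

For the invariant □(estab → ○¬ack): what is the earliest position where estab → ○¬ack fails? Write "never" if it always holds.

7

Check estab → ○¬ack at each position in order: 0 ✓, 1 ✓, 2 ✓, 3 ✓, 4 ✓, 5 ✓, 6 ✓.
At position 7 the labels are {estab} and the next position 8 has {ack, estab}, so estab → ○¬ack is false there. This is the first violation.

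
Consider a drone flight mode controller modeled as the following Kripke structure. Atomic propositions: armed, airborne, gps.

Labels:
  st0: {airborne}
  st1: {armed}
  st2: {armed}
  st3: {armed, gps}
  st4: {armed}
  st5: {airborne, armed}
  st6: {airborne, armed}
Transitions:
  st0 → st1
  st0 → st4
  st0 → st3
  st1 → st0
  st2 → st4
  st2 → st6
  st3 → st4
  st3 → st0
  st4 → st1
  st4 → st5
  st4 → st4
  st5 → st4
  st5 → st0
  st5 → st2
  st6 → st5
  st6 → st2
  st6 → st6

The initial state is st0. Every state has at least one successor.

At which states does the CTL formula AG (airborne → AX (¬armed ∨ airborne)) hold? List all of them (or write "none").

none

States satisfying airborne → AX (¬armed ∨ airborne): {st1, st2, st3, st4}.
States satisfying AG (airborne → AX (¬armed ∨ airborne)): ∅.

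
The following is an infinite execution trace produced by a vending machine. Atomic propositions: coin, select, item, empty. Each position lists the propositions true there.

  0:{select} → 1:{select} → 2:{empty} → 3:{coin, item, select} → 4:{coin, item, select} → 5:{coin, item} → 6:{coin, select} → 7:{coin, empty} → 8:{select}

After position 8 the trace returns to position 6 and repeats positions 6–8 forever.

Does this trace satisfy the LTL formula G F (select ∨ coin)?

F (select ∨ coin) holds at every position 0..8, and those are all positions ever visited, so G F (select ∨ coin) holds.

Satisfied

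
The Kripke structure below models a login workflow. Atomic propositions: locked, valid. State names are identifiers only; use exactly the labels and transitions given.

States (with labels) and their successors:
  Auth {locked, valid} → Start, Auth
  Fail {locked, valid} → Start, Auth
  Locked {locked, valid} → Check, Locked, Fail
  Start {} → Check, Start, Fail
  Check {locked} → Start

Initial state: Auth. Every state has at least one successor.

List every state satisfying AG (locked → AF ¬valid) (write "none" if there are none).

none

States satisfying locked → AF ¬valid: {Start, Check}.
States satisfying AG (locked → AF ¬valid): ∅.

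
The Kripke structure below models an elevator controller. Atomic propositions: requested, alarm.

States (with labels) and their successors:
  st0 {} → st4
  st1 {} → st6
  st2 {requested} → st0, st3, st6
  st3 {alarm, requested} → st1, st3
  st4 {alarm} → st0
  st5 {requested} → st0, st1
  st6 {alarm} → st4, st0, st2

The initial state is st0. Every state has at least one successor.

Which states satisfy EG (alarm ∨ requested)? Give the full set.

States satisfying alarm ∨ requested: {st2, st3, st4, st5, st6}.
States satisfying EG (alarm ∨ requested): {st2, st3, st6}.

{st2, st3, st6}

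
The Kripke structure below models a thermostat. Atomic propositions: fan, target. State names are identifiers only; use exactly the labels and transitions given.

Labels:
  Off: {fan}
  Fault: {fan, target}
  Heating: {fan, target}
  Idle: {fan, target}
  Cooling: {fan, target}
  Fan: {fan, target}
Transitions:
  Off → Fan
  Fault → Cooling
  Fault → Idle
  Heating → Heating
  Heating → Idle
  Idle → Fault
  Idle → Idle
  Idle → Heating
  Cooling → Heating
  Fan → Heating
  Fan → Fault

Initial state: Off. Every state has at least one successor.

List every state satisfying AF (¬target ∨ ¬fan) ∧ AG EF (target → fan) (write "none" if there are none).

States satisfying ¬target ∨ ¬fan: {Off}.
States satisfying AF (¬target ∨ ¬fan): {Off}.
States satisfying EF (target → fan): {Off, Fault, Heating, Idle, Cooling, Fan}.
States satisfying AG EF (target → fan): {Off, Fault, Heating, Idle, Cooling, Fan}.
States satisfying AF (¬target ∨ ¬fan) ∧ AG EF (target → fan): {Off}.

{Off}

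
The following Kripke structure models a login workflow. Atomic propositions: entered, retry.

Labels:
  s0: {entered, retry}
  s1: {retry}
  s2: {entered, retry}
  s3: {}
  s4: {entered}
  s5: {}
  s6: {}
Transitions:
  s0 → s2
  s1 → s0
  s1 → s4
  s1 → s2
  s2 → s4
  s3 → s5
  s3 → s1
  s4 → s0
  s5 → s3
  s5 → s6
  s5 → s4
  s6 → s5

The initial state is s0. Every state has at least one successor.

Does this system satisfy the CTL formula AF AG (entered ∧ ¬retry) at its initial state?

States satisfying AG (entered ∧ ¬retry): ∅.
States satisfying AF AG (entered ∧ ¬retry): ∅.
There is a path from s0 along which AG (entered ∧ ¬retry) never holds.
s0 ∉ Sat(AF AG (entered ∧ ¬retry)).

Does not hold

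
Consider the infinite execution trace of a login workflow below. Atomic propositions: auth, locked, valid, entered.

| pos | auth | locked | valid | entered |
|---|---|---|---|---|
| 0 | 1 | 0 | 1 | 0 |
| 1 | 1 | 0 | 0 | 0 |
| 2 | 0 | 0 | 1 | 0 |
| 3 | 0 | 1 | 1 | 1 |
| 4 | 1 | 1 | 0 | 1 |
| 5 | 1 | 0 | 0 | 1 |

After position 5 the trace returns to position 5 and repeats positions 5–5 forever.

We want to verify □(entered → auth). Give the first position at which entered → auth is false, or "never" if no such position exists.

Check entered → auth at each position in order: 0 ✓, 1 ✓, 2 ✓.
At position 3 the labels are {entered, locked, valid}, so entered → auth is false there. This is the first violation.

3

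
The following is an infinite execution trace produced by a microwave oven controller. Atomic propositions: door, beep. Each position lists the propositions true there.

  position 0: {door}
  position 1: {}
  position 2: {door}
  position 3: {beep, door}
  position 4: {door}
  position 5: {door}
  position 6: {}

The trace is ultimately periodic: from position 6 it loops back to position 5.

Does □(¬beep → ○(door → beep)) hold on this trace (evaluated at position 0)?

Does not hold

¬beep → ○(door → beep) must hold at every position from 0 onward. It fails at position 1, so □(¬beep → ○(door → beep)) is false.
Positions where ¬beep holds: 0, 1, 2, 4, 5, 6.
Check ○(door → beep) at each: 0→ok, 1→fails, 2→ok, 4→fails, 5→ok, 6→fails.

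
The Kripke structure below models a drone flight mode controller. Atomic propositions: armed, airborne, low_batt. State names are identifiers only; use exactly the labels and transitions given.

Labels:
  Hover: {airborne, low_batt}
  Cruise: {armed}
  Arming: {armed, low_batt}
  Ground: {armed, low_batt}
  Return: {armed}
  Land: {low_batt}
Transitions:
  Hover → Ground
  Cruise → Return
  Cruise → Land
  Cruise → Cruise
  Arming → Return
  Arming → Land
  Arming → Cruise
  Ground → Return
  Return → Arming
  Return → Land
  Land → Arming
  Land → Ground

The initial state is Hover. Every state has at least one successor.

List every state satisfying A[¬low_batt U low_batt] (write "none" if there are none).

{Hover, Arming, Ground, Return, Land}

States satisfying ¬low_batt: {Cruise, Return}.
States satisfying low_batt: {Hover, Arming, Ground, Land}.
States satisfying A[¬low_batt U low_batt]: {Hover, Arming, Ground, Return, Land}.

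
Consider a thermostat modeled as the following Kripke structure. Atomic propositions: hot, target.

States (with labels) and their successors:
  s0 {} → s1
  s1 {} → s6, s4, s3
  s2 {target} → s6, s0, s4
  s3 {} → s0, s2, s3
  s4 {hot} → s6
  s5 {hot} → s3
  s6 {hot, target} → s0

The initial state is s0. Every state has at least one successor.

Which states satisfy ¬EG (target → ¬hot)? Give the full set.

States satisfying target → ¬hot: {s0, s1, s2, s3, s4, s5}.
States satisfying EG (target → ¬hot): {s0, s1, s2, s3, s5}.
States satisfying ¬EG (target → ¬hot): {s4, s6}.

{s4, s6}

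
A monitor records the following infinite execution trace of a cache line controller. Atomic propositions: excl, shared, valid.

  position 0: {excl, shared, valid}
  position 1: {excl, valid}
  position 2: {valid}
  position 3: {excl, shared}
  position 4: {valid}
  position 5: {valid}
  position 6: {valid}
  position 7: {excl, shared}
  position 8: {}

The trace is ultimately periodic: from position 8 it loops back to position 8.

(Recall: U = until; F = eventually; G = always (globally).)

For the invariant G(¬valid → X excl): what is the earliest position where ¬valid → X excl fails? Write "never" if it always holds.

Check ¬valid → X excl at each position in order: 0 ✓, 1 ✓, 2 ✓.
At position 3 the labels are {excl, shared} and the next position 4 has {valid}, so ¬valid → X excl is false there. This is the first violation.

3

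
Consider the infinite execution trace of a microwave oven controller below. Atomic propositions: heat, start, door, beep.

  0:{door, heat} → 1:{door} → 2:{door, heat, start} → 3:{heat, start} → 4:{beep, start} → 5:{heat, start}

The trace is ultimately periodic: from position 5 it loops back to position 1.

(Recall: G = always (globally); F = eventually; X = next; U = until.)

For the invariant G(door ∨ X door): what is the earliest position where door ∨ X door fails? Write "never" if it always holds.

3

Check door ∨ X door at each position in order: 0 ✓, 1 ✓, 2 ✓.
At position 3 the labels are {heat, start} and the next position 4 has {beep, start}, so door ∨ X door is false there. This is the first violation.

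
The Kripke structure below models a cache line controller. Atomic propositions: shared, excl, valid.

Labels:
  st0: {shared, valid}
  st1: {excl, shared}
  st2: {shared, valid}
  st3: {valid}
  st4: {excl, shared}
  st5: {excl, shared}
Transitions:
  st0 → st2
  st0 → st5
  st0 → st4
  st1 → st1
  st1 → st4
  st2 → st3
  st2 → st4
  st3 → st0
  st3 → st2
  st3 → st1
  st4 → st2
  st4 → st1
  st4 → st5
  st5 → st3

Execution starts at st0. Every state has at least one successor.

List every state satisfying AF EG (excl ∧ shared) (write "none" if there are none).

States satisfying EG (excl ∧ shared): {st1, st4}.
States satisfying AF EG (excl ∧ shared): {st1, st4}.

{st1, st4}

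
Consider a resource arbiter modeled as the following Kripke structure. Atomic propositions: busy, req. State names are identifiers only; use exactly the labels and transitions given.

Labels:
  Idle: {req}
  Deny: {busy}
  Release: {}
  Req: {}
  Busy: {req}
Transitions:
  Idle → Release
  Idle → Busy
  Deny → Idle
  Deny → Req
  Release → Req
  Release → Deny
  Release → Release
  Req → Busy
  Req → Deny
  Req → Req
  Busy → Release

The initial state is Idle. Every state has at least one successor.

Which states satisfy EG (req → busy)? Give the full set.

States satisfying req → busy: {Deny, Release, Req}.
States satisfying EG (req → busy): {Deny, Release, Req}.

{Deny, Release, Req}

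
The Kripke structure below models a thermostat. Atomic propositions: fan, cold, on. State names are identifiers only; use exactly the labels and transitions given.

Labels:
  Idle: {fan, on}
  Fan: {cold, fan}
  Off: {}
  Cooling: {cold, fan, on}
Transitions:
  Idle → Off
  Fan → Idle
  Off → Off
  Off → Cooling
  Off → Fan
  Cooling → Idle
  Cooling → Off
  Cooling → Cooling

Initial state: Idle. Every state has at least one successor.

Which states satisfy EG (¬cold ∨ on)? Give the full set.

{Idle, Off, Cooling}

States satisfying ¬cold ∨ on: {Idle, Off, Cooling}.
States satisfying EG (¬cold ∨ on): {Idle, Off, Cooling}.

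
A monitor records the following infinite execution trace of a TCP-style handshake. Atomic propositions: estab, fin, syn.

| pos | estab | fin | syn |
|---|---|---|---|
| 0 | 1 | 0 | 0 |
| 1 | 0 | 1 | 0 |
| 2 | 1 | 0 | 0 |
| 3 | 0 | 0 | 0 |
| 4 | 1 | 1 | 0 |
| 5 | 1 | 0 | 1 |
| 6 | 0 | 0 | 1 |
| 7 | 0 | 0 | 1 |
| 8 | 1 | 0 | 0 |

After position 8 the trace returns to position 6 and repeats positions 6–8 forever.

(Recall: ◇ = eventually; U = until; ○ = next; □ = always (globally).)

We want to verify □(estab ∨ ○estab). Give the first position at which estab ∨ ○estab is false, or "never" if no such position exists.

Check estab ∨ ○estab at each position in order: 0 ✓, 1 ✓, 2 ✓, 3 ✓, 4 ✓, 5 ✓.
At position 6 the labels are {syn} and the next position 7 has {syn}, so estab ∨ ○estab is false there. This is the first violation.

6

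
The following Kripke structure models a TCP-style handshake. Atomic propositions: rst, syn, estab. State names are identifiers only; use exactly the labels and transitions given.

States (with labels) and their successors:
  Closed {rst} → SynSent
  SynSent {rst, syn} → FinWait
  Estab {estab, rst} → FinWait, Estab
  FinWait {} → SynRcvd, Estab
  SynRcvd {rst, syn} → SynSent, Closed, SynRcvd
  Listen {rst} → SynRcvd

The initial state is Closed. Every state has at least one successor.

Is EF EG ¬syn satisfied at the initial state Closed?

States satisfying EG ¬syn: {Estab, FinWait}.
States satisfying EF EG ¬syn: {Closed, SynSent, Estab, FinWait, SynRcvd, Listen}.
Some path from Closed reaches a state where EG ¬syn holds.
Closed ∈ Sat(EF EG ¬syn).

Yes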